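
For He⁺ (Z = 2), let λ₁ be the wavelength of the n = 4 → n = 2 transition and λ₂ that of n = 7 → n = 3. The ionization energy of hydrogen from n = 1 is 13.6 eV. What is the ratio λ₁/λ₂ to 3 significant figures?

λ ∝ 1/ΔE ∝ 1/(1/n_f² − 1/n_i²), and the Z² and hc factors cancel in the ratio.
λ₁/λ₂ = (1/3² − 1/7²)/(1/2² − 1/4²) = 0.09070/0.1875 = 0.484.

0.484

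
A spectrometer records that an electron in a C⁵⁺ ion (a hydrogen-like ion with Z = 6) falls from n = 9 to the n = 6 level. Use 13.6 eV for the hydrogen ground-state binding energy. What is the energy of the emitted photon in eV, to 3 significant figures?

The Bohr energies scale as Z², so for Z = 6: E_n = −489.6/n² eV.
E_9 = −489.6/81 = −6.044 eV and E_6 = −489.6/36 = −13.60 eV.
The photon energy is |E_9 − E_6| = 7.56 eV.

7.56 eV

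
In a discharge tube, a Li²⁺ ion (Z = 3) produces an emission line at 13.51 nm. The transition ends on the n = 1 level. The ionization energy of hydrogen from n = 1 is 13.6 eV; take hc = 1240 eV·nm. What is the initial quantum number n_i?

n_i = 2

The photon energy is ΔE = hc/λ = 1240 / 13.51 = 91.78 eV.
With Z = 3, ΔE = 122.4 × (1/n_f² − 1/n_i²), so 1/n_f² − 1/n_i² = 0.7499.
With n_f = 1: 1/n_i² = 1/1 − 0.7499 = 0.2501, so n_i ≈ 2.00.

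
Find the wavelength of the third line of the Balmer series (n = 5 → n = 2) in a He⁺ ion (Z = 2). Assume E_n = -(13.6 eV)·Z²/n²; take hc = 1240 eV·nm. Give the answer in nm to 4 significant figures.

108.5 nm

The Balmer series terminates on n_f = 2; the third line has n_i = 2+3 = 5.
ΔE = 54.40 × (1/2² − 1/5²) = 11.42 eV.
λ = 1240 / 11.42 = 108.5 nm.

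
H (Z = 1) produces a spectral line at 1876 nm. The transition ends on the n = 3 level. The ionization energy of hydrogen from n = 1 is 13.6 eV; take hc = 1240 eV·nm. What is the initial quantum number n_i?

The photon energy is ΔE = hc/λ = 1240 / 1876 = 0.6610 eV.
With Z = 1, ΔE = 13.60 × (1/n_f² − 1/n_i²), so 1/n_f² − 1/n_i² = 0.04860.
With n_f = 3: 1/n_i² = 1/9 − 0.04860 = 0.06251, so n_i ≈ 4.00.

n_i = 4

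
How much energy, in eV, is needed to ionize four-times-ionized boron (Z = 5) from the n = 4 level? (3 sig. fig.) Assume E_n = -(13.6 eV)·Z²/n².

21.3 eV

E_n = −13.6 Z²/n² = −340.0/n² eV for Z = 5.
E_4 = −340.0/16 = −21.3 eV, so ionization (to E = 0) requires 21.3 eV.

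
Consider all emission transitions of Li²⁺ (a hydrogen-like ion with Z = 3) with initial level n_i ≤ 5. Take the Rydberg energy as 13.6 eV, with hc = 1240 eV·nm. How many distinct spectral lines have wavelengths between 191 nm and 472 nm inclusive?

2

Enumerate all n_i → n_f pairs with 1 ≤ n_f < n_i ≤ 5 and compute λ = 1240 / [13.6·9·(1/n_f² − 1/n_i²)].
Lines falling in [191, 472] nm: 4→3 (208.4 nm), 5→4 (450.3 nm).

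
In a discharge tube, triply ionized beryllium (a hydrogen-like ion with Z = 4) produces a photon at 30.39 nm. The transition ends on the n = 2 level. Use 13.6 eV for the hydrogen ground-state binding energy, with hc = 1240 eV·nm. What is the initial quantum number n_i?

The photon energy is ΔE = hc/λ = 1240 / 30.39 = 40.80 eV.
With Z = 4, ΔE = 217.6 × (1/n_f² − 1/n_i²), so 1/n_f² − 1/n_i² = 0.1875.
With n_f = 2: 1/n_i² = 1/4 − 0.1875 = 0.06249, so n_i ≈ 4.00.

n_i = 4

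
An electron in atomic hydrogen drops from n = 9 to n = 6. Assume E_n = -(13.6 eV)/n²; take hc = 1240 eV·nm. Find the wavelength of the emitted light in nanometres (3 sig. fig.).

ΔE = 13.60 × (1/6² − 1/9²) = 13.60 × 0.01543 = 0.2099 eV.
λ = hc/ΔE = 1240 / 0.2099 = 5910 nm.

5910 nm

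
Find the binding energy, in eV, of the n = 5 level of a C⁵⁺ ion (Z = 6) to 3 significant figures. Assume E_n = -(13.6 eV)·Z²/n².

19.6 eV

E_n = −13.6 Z²/n² = −489.6/n² eV for Z = 6.
E_5 = −489.6/25 = −19.6 eV, so ionization (to E = 0) requires 19.6 eV.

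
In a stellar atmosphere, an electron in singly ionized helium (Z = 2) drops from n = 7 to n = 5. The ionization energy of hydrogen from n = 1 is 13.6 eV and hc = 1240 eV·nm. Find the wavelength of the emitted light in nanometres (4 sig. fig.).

1163 nm

For Z = 2 the level energies scale as Z², so the effective Rydberg energy is 13.6 × 4 = 54.40 eV.
ΔE = 54.40 × (1/5² − 1/7²) = 54.40 × 0.01959 = 1.066 eV.
λ = hc/ΔE = 1240 / 1.066 = 1163 nm.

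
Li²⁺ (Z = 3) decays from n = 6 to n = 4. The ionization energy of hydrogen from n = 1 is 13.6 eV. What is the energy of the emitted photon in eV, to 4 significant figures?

The Bohr energies scale as Z², so for Z = 3: E_n = −122.4/n² eV.
E_6 = −122.4/36 = −3.400 eV and E_4 = −122.4/16 = −7.650 eV.
The photon energy is |E_6 − E_4| = 4.250 eV.

4.250 eV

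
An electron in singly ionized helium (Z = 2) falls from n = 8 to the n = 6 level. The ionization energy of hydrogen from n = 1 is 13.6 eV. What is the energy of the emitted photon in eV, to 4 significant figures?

0.6611 eV

The Bohr energies scale as Z², so for Z = 2: E_n = −54.40/n² eV.
E_8 = −54.40/64 = −0.8500 eV and E_6 = −54.40/36 = −1.511 eV.
The photon energy is |E_8 − E_6| = 0.6611 eV.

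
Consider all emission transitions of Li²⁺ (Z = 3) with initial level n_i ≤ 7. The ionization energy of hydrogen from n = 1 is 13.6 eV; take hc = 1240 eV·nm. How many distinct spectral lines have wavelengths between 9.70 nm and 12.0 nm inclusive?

5

Enumerate all n_i → n_f pairs with 1 ≤ n_f < n_i ≤ 7 and compute λ = 1240 / [13.6·9·(1/n_f² − 1/n_i²)].
Lines falling in [9.70, 12.0] nm: 7→1 (10.34 nm), 6→1 (10.42 nm), 5→1 (10.55 nm), 4→1 (10.81 nm), 3→1 (11.40 nm).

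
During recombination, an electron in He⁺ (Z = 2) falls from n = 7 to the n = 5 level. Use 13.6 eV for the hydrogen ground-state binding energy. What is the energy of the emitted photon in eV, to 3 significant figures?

The Bohr energies scale as Z², so for Z = 2: E_n = −54.40/n² eV.
E_7 = −54.40/49 = −1.110 eV and E_5 = −54.40/25 = −2.176 eV.
The photon energy is |E_7 − E_5| = 1.07 eV.

1.07 eV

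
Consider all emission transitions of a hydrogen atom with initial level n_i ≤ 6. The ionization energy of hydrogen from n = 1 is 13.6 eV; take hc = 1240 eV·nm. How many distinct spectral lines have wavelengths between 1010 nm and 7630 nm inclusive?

6

Enumerate all n_i → n_f pairs with 1 ≤ n_f < n_i ≤ 6 and compute λ = 1240 / [13.6·1·(1/n_f² − 1/n_i²)].
Lines falling in [1010, 7630] nm: 6→3 (1094 nm), 5→3 (1282 nm), 4→3 (1876 nm), 6→4 (2626 nm), 5→4 (4052 nm), 6→5 (7460 nm).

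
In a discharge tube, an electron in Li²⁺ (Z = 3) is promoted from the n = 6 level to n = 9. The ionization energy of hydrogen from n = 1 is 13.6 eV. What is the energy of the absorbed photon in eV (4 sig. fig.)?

1.889 eV

The Bohr energies scale as Z², so for Z = 3: E_n = −122.4/n² eV.
E_9 = −122.4/81 = −1.511 eV and E_6 = −122.4/36 = −3.400 eV.
The photon energy is |E_9 − E_6| = 1.889 eV.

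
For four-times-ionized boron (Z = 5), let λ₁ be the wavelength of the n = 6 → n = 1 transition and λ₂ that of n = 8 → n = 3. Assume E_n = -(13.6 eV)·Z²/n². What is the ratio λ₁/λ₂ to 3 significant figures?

0.0982

λ ∝ 1/ΔE ∝ 1/(1/n_f² − 1/n_i²), and the Z² and hc factors cancel in the ratio.
λ₁/λ₂ = (1/3² − 1/8²)/(1/1² − 1/6²) = 0.09549/0.9722 = 0.0982.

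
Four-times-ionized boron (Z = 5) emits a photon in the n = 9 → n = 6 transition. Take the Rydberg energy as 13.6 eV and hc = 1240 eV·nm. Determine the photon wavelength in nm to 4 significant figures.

For Z = 5 the level energies scale as Z², so the effective Rydberg energy is 13.6 × 25 = 340.0 eV.
ΔE = 340.0 × (1/6² − 1/9²) = 340.0 × 0.01543 = 5.247 eV.
λ = hc/ΔE = 1240 / 5.247 = 236.3 nm.

236.3 nm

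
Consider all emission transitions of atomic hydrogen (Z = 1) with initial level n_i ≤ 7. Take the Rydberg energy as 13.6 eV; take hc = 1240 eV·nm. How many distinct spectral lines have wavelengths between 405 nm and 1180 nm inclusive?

6

Enumerate all n_i → n_f pairs with 1 ≤ n_f < n_i ≤ 7 and compute λ = 1240 / [13.6·1·(1/n_f² − 1/n_i²)].
Lines falling in [405, 1180] nm: 6→2 (410.3 nm), 5→2 (434.2 nm), 4→2 (486.3 nm), 3→2 (656.5 nm), 7→3 (1005 nm), 6→3 (1094 nm).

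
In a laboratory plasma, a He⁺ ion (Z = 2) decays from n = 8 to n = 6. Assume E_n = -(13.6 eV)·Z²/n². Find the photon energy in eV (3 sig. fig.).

0.661 eV

The Bohr energies scale as Z², so for Z = 2: E_n = −54.40/n² eV.
E_8 = −54.40/64 = −0.8500 eV and E_6 = −54.40/36 = −1.511 eV.
The photon energy is |E_8 − E_6| = 0.661 eV.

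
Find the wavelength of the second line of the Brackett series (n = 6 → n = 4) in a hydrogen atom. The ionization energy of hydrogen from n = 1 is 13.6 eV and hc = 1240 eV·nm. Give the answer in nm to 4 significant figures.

The Brackett series terminates on n_f = 4; the second line has n_i = 4+2 = 6.
ΔE = 13.60 × (1/4² − 1/6²) = 0.4722 eV.
λ = 1240 / 0.4722 = 2626 nm.

2626 nm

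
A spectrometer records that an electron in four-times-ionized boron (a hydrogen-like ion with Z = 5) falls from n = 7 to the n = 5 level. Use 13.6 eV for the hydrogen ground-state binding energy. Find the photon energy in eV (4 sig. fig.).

The Bohr energies scale as Z², so for Z = 5: E_n = −340.0/n² eV.
E_7 = −340.0/49 = −6.939 eV and E_5 = −340.0/25 = −13.60 eV.
The photon energy is |E_7 − E_5| = 6.661 eV.

6.661 eV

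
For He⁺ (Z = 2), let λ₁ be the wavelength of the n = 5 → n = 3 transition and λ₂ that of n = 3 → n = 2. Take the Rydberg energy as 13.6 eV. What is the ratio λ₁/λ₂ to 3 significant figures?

1.95

λ ∝ 1/ΔE ∝ 1/(1/n_f² − 1/n_i²), and the Z² and hc factors cancel in the ratio.
λ₁/λ₂ = (1/2² − 1/3²)/(1/3² − 1/5²) = 0.1389/0.07111 = 1.95.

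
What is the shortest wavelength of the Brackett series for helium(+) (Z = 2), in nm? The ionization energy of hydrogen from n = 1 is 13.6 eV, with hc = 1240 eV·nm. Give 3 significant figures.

The Brackett series has lower level n_f = 4; the series limit corresponds to n_i → ∞.
ΔE_max = 13.6 × 4 / 4² = 3.400 eV.
λ_min = 1240 / 3.400 = 365 nm.

365 nm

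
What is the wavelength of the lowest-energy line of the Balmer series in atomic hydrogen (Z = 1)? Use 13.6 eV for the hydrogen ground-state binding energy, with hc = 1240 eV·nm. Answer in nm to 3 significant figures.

The Balmer series terminates on n_f = 2; the first line has n_i = 2+1 = 3.
ΔE = 13.60 × (1/2² − 1/3²) = 1.889 eV.
λ = 1240 / 1.889 = 656 nm.

656 nm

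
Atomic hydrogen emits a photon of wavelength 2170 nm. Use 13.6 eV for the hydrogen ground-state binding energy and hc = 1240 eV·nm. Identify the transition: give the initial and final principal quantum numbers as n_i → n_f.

n_i = 7, n_f = 4

The photon energy is ΔE = hc/λ = 1240 / 2170 = 0.5714 eV.
With Z = 1, ΔE = 13.60 × (1/n_f² − 1/n_i²), so 1/n_f² − 1/n_i² = 0.04202.
Trying n_f = 4 gives 1/n_i² = 0.02048, i.e. n_i ≈ 7; this pair matches.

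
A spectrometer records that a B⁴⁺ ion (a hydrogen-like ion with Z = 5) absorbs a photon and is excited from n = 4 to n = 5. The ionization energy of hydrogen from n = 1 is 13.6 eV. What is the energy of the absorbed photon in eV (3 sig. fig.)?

7.65 eV

The Bohr energies scale as Z², so for Z = 5: E_n = −340.0/n² eV.
E_5 = −340.0/25 = −13.60 eV and E_4 = −340.0/16 = −21.25 eV.
The photon energy is |E_5 − E_4| = 7.65 eV.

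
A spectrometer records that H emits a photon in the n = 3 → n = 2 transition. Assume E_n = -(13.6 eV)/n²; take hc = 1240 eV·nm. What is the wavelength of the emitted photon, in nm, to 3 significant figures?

ΔE = 13.60 × (1/2² − 1/3²) = 13.60 × 0.1389 = 1.889 eV.
λ = hc/ΔE = 1240 / 1.889 = 656 nm.

656 nm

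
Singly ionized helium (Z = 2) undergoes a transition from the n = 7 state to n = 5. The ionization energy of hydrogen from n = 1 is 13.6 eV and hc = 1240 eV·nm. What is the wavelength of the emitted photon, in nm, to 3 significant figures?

1160 nm

For Z = 2 the level energies scale as Z², so the effective Rydberg energy is 13.6 × 4 = 54.40 eV.
ΔE = 54.40 × (1/5² − 1/7²) = 54.40 × 0.01959 = 1.066 eV.
λ = hc/ΔE = 1240 / 1.066 = 1160 nm.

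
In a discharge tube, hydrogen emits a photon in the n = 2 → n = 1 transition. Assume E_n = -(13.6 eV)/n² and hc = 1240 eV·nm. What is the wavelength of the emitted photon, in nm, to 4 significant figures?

121.6 nm

ΔE = 13.60 × (1/1² − 1/2²) = 13.60 × 0.7500 = 10.20 eV.
λ = hc/ΔE = 1240 / 10.20 = 121.6 nm.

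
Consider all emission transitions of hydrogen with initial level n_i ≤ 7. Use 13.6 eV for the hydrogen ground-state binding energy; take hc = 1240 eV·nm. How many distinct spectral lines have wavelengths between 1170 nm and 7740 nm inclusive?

7

Enumerate all n_i → n_f pairs with 1 ≤ n_f < n_i ≤ 7 and compute λ = 1240 / [13.6·1·(1/n_f² − 1/n_i²)].
Lines falling in [1170, 7740] nm: 5→3 (1282 nm), 4→3 (1876 nm), 7→4 (2166 nm), 6→4 (2626 nm), 5→4 (4052 nm), 7→5 (4654 nm), 6→5 (7460 nm).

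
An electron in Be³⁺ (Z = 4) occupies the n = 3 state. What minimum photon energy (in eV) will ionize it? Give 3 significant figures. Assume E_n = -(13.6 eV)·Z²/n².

E_n = −13.6 Z²/n² = −217.6/n² eV for Z = 4.
E_3 = −217.6/9 = −24.2 eV, so ionization (to E = 0) requires 24.2 eV.

24.2 eV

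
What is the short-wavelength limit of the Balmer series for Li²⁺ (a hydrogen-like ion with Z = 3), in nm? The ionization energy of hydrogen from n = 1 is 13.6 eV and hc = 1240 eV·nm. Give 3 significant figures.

The Balmer series has lower level n_f = 2; the series limit corresponds to n_i → ∞.
ΔE_max = 13.6 × 9 / 2² = 30.60 eV.
λ_min = 1240 / 30.60 = 40.5 nm.

40.5 nm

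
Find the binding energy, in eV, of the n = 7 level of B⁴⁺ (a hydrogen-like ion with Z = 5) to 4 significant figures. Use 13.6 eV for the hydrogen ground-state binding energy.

E_n = −13.6 Z²/n² = −340.0/n² eV for Z = 5.
E_7 = −340.0/49 = −6.939 eV, so ionization (to E = 0) requires 6.939 eV.

6.939 eV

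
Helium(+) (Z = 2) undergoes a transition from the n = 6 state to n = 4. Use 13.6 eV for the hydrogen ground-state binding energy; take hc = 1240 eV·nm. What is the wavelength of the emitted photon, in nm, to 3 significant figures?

For Z = 2 the level energies scale as Z², so the effective Rydberg energy is 13.6 × 4 = 54.40 eV.
ΔE = 54.40 × (1/4² − 1/6²) = 54.40 × 0.03472 = 1.889 eV.
λ = hc/ΔE = 1240 / 1.889 = 656 nm.

656 nm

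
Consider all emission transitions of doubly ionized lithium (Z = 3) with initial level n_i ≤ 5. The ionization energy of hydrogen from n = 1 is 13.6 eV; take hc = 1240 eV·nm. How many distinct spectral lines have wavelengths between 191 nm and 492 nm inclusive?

Enumerate all n_i → n_f pairs with 1 ≤ n_f < n_i ≤ 5 and compute λ = 1240 / [13.6·9·(1/n_f² − 1/n_i²)].
Lines falling in [191, 492] nm: 4→3 (208.4 nm), 5→4 (450.3 nm).

2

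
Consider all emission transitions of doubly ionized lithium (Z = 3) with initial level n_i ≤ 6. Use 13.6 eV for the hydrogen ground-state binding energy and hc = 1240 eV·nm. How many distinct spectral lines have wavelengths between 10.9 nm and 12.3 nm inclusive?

Enumerate all n_i → n_f pairs with 1 ≤ n_f < n_i ≤ 6 and compute λ = 1240 / [13.6·9·(1/n_f² − 1/n_i²)].
Lines falling in [10.9, 12.3] nm: 3→1 (11.40 nm).

1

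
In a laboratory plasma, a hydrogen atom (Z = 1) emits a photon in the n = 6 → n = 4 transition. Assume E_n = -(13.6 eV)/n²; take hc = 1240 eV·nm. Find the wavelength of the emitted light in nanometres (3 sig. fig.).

ΔE = 13.60 × (1/4² − 1/6²) = 13.60 × 0.03472 = 0.4722 eV.
λ = hc/ΔE = 1240 / 0.4722 = 2630 nm.
This line belongs to the Brackett series.

2630 nm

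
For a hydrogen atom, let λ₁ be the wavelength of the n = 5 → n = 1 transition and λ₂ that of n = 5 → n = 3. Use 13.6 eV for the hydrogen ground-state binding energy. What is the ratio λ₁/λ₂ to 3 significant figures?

λ ∝ 1/ΔE ∝ 1/(1/n_f² − 1/n_i²), and the Z² and hc factors cancel in the ratio.
λ₁/λ₂ = (1/3² − 1/5²)/(1/1² − 1/5²) = 0.07111/0.9600 = 0.0741.

0.0741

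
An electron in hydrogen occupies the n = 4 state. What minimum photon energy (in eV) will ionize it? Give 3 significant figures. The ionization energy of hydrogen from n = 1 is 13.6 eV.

0.850 eV

E_4 = −13.60/16 = −0.850 eV, so ionization (to E = 0) requires 0.850 eV.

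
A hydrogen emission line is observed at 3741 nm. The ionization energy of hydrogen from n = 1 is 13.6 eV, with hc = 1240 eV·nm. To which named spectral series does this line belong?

Pfund

ΔE = 1240/3741 = 0.3315 eV.
This matches 13.6 × (1/5² − 1/8²), so n_f = 5: the Pfund series.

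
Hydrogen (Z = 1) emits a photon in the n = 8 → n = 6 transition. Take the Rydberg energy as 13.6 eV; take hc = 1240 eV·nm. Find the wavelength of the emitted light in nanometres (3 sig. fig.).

7500 nm

ΔE = 13.60 × (1/6² − 1/8²) = 13.60 × 0.01215 = 0.1653 eV.
λ = hc/ΔE = 1240 / 0.1653 = 7500 nm.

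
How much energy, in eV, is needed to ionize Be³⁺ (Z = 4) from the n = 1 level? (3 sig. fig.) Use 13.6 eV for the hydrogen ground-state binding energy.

E_n = −13.6 Z²/n² = −217.6/n² eV for Z = 4.
E_1 = −217.6/1 = −218 eV, so ionization (to E = 0) requires 218 eV.

218 eV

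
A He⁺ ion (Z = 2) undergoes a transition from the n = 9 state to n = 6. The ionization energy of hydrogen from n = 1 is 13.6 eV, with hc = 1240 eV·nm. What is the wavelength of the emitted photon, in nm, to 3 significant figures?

1480 nm

For Z = 2 the level energies scale as Z², so the effective Rydberg energy is 13.6 × 4 = 54.40 eV.
ΔE = 54.40 × (1/6² − 1/9²) = 54.40 × 0.01543 = 0.8395 eV.
λ = hc/ΔE = 1240 / 0.8395 = 1480 nm.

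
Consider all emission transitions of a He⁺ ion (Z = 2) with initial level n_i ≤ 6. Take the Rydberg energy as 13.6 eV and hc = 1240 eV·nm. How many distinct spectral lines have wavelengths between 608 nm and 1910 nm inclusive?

Enumerate all n_i → n_f pairs with 1 ≤ n_f < n_i ≤ 6 and compute λ = 1240 / [13.6·4·(1/n_f² − 1/n_i²)].
Lines falling in [608, 1910] nm: 6→4 (656.5 nm), 5→4 (1013 nm), 6→5 (1865 nm).

3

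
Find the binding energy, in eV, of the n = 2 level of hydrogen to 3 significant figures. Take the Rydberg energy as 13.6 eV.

3.40 eV

E_2 = −13.60/4 = −3.40 eV, so ionization (to E = 0) requires 3.40 eV.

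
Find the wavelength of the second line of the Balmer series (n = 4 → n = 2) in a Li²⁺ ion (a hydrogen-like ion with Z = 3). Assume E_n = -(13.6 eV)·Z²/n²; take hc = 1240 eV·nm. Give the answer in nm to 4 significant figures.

54.03 nm

The Balmer series terminates on n_f = 2; the second line has n_i = 2+2 = 4.
ΔE = 122.4 × (1/2² − 1/4²) = 22.95 eV.
λ = 1240 / 22.95 = 54.03 nm.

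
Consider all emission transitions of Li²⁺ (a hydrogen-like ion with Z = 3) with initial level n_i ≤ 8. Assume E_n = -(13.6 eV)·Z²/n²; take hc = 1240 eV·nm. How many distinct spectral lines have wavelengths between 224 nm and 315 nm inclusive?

2

Enumerate all n_i → n_f pairs with 1 ≤ n_f < n_i ≤ 8 and compute λ = 1240 / [13.6·9·(1/n_f² − 1/n_i²)].
Lines falling in [224, 315] nm: 7→4 (240.7 nm), 6→4 (291.8 nm).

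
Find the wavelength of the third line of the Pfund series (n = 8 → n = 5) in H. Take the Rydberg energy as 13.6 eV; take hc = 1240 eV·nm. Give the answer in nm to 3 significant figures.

3740 nm

The Pfund series terminates on n_f = 5; the third line has n_i = 5+3 = 8.
ΔE = 13.60 × (1/5² − 1/8²) = 0.3315 eV.
λ = 1240 / 0.3315 = 3740 nm.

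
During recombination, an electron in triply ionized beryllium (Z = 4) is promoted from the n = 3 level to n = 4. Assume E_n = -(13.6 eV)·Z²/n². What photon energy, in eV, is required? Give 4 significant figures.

10.58 eV

The Bohr energies scale as Z², so for Z = 4: E_n = −217.6/n² eV.
E_4 = −217.6/16 = −13.60 eV and E_3 = −217.6/9 = −24.18 eV.
The photon energy is |E_4 − E_3| = 10.58 eV.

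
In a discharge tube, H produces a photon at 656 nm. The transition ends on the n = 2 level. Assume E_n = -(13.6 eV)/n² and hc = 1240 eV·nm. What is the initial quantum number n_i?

n_i = 3

The photon energy is ΔE = hc/λ = 1240 / 656 = 1.890 eV.
With Z = 1, ΔE = 13.60 × (1/n_f² − 1/n_i²), so 1/n_f² − 1/n_i² = 0.1390.
With n_f = 2: 1/n_i² = 1/4 − 0.1390 = 0.1110, so n_i ≈ 3.00.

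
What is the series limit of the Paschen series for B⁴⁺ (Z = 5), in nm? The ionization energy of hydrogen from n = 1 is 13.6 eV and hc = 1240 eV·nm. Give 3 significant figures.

The Paschen series has lower level n_f = 3; the series limit corresponds to n_i → ∞.
ΔE_max = 13.6 × 25 / 3² = 37.78 eV.
λ_min = 1240 / 37.78 = 32.8 nm.

32.8 nm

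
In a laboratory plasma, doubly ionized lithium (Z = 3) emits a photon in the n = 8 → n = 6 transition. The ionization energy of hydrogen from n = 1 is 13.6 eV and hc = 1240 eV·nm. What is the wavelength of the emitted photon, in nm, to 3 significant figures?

834 nm

For Z = 3 the level energies scale as Z², so the effective Rydberg energy is 13.6 × 9 = 122.4 eV.
ΔE = 122.4 × (1/6² − 1/8²) = 122.4 × 0.01215 = 1.488 eV.
λ = hc/ΔE = 1240 / 1.488 = 834 nm.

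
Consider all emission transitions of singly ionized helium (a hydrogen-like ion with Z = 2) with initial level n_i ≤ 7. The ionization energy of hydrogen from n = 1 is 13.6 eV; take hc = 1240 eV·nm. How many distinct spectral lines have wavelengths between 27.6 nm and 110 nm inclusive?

4

Enumerate all n_i → n_f pairs with 1 ≤ n_f < n_i ≤ 7 and compute λ = 1240 / [13.6·4·(1/n_f² − 1/n_i²)].
Lines falling in [27.6, 110] nm: 2→1 (30.39 nm), 7→2 (99.28 nm), 6→2 (102.6 nm), 5→2 (108.5 nm).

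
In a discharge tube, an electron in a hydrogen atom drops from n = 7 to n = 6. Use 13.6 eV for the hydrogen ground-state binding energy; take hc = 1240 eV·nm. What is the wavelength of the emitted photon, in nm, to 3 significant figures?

ΔE = 13.60 × (1/6² − 1/7²) = 13.60 × 0.007370 = 0.1002 eV.
λ = hc/ΔE = 1240 / 0.1002 = 12400 nm.

12400 nm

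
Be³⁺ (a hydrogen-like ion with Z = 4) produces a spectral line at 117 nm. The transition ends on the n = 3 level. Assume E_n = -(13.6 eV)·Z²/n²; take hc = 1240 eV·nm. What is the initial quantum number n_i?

The photon energy is ΔE = hc/λ = 1240 / 117 = 10.60 eV.
With Z = 4, ΔE = 217.6 × (1/n_f² − 1/n_i²), so 1/n_f² − 1/n_i² = 0.04871.
With n_f = 3: 1/n_i² = 1/9 − 0.04871 = 0.06241, so n_i ≈ 4.00.

n_i = 4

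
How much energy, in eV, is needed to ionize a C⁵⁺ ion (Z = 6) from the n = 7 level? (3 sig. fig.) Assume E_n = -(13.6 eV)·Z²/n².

9.99 eV

E_n = −13.6 Z²/n² = −489.6/n² eV for Z = 6.
E_7 = −489.6/49 = −9.99 eV, so ionization (to E = 0) requires 9.99 eV.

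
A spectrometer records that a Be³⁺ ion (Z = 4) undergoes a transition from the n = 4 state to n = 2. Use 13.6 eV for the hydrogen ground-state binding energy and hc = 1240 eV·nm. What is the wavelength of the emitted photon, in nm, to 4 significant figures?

30.39 nm

For Z = 4 the level energies scale as Z², so the effective Rydberg energy is 13.6 × 16 = 217.6 eV.
ΔE = 217.6 × (1/2² − 1/4²) = 217.6 × 0.1875 = 40.80 eV.
λ = hc/ΔE = 1240 / 40.80 = 30.39 nm.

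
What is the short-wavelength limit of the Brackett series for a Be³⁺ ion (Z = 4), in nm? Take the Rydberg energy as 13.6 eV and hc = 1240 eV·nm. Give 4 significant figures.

91.18 nm

The Brackett series has lower level n_f = 4; the series limit corresponds to n_i → ∞.
ΔE_max = 13.6 × 16 / 4² = 13.60 eV.
λ_min = 1240 / 13.60 = 91.18 nm.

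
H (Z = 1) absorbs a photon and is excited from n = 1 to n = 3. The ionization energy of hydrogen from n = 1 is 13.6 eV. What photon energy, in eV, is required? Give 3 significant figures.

12.1 eV

E_3 = −13.60/9 = −1.511 eV and E_1 = −13.60/1 = −13.60 eV.
The photon energy is |E_3 − E_1| = 12.1 eV.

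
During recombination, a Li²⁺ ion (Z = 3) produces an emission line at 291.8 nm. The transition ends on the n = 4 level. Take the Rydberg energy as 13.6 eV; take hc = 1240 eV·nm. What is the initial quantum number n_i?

The photon energy is ΔE = hc/λ = 1240 / 291.8 = 4.249 eV.
With Z = 3, ΔE = 122.4 × (1/n_f² − 1/n_i²), so 1/n_f² − 1/n_i² = 0.03472.
With n_f = 4: 1/n_i² = 1/16 − 0.03472 = 0.02778, so n_i ≈ 6.00.

n_i = 6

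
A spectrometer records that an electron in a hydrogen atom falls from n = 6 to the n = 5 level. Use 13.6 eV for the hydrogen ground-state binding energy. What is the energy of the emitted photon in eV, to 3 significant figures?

0.166 eV

E_6 = −13.60/36 = −0.3778 eV and E_5 = −13.60/25 = −0.5440 eV.
The photon energy is |E_6 − E_5| = 0.166 eV.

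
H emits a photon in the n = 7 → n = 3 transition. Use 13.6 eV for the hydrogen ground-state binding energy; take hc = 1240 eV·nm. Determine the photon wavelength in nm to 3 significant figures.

1010 nm

ΔE = 13.60 × (1/3² − 1/7²) = 13.60 × 0.09070 = 1.234 eV.
λ = hc/ΔE = 1240 / 1.234 = 1010 nm.
This line belongs to the Paschen series.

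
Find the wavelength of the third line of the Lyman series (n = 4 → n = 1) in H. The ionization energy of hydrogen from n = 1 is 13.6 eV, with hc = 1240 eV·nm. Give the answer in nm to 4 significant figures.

97.25 nm

The Lyman series terminates on n_f = 1; the third line has n_i = 1+3 = 4.
ΔE = 13.60 × (1/1² − 1/4²) = 12.75 eV.
λ = 1240 / 12.75 = 97.25 nm.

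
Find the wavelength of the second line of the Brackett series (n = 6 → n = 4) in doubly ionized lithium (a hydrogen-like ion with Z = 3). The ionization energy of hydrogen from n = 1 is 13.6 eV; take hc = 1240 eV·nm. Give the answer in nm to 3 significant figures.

The Brackett series terminates on n_f = 4; the second line has n_i = 4+2 = 6.
ΔE = 122.4 × (1/4² − 1/6²) = 4.250 eV.
λ = 1240 / 4.250 = 292 nm.

292 nm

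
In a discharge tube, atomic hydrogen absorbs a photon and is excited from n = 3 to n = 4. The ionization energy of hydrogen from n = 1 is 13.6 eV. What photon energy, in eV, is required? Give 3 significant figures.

0.661 eV

E_4 = −13.60/16 = −0.8500 eV and E_3 = −13.60/9 = −1.511 eV.
The photon energy is |E_4 − E_3| = 0.661 eV.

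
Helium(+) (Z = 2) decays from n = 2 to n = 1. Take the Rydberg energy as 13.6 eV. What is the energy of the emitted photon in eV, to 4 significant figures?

The Bohr energies scale as Z², so for Z = 2: E_n = −54.40/n² eV.
E_2 = −54.40/4 = −13.60 eV and E_1 = −54.40/1 = −54.40 eV.
The photon energy is |E_2 − E_1| = 40.80 eV.

40.80 eV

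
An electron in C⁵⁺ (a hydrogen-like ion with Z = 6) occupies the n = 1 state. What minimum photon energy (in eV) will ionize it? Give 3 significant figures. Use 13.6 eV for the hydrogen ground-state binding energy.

490 eV

E_n = −13.6 Z²/n² = −489.6/n² eV for Z = 6.
E_1 = −489.6/1 = −490 eV, so ionization (to E = 0) requires 490 eV.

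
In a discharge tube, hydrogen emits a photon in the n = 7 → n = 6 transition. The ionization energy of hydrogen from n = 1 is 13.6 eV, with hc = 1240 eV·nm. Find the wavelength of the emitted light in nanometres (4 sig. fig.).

ΔE = 13.60 × (1/6² − 1/7²) = 13.60 × 0.007370 = 0.1002 eV.
λ = hc/ΔE = 1240 / 0.1002 = 12370 nm.

12370 nm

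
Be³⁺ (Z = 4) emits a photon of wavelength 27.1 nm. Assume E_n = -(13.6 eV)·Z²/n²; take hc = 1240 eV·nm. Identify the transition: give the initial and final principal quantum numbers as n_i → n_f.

n_i = 5, n_f = 2

The photon energy is ΔE = hc/λ = 1240 / 27.1 = 45.76 eV.
With Z = 4, ΔE = 217.6 × (1/n_f² − 1/n_i²), so 1/n_f² − 1/n_i² = 0.2103.
Trying n_f = 2 gives 1/n_i² = 0.03972, i.e. n_i ≈ 5; this pair matches.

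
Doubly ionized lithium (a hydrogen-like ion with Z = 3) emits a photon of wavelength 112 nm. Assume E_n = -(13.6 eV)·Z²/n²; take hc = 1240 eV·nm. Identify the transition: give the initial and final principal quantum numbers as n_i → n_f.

n_i = 7, n_f = 3

The photon energy is ΔE = hc/λ = 1240 / 112 = 11.07 eV.
With Z = 3, ΔE = 122.4 × (1/n_f² − 1/n_i²), so 1/n_f² − 1/n_i² = 0.09045.
Trying n_f = 3 gives 1/n_i² = 0.02066, i.e. n_i ≈ 7; this pair matches.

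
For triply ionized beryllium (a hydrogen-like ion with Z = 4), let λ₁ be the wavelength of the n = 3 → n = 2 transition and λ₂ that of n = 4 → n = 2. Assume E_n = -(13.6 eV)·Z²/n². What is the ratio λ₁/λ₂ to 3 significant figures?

1.35

λ ∝ 1/ΔE ∝ 1/(1/n_f² − 1/n_i²), and the Z² and hc factors cancel in the ratio.
λ₁/λ₂ = (1/2² − 1/4²)/(1/2² − 1/3²) = 0.1875/0.1389 = 1.35.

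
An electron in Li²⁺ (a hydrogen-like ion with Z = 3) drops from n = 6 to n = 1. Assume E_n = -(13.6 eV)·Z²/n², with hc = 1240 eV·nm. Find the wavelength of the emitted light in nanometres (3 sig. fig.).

10.4 nm

For Z = 3 the level energies scale as Z², so the effective Rydberg energy is 13.6 × 9 = 122.4 eV.
ΔE = 122.4 × (1/1² − 1/6²) = 122.4 × 0.9722 = 119.0 eV.
λ = hc/ΔE = 1240 / 119.0 = 10.4 nm.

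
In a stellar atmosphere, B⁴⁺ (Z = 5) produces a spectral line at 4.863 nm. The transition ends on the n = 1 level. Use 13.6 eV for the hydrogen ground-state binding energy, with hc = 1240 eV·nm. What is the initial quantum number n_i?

n_i = 2

The photon energy is ΔE = hc/λ = 1240 / 4.863 = 255.0 eV.
With Z = 5, ΔE = 340.0 × (1/n_f² − 1/n_i²), so 1/n_f² − 1/n_i² = 0.7500.
With n_f = 1: 1/n_i² = 1/1 − 0.7500 = 0.2500, so n_i ≈ 2.00.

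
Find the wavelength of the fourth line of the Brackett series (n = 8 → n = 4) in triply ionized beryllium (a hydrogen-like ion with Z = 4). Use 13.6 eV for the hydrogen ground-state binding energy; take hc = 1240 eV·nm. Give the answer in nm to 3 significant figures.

122 nm

The Brackett series terminates on n_f = 4; the fourth line has n_i = 4+4 = 8.
ΔE = 217.6 × (1/4² − 1/8²) = 10.20 eV.
λ = 1240 / 10.20 = 122 nm.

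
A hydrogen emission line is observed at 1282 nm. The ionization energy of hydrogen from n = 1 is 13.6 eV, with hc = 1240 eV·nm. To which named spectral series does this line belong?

Paschen

ΔE = 1240/1282 = 0.9672 eV.
This matches 13.6 × (1/3² − 1/5²), so n_f = 3: the Paschen series.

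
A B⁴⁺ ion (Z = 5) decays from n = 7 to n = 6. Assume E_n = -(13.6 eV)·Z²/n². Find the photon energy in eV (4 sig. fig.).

The Bohr energies scale as Z², so for Z = 5: E_n = −340.0/n² eV.
E_7 = −340.0/49 = −6.939 eV and E_6 = −340.0/36 = −9.444 eV.
The photon energy is |E_7 − E_6| = 2.506 eV.

2.506 eV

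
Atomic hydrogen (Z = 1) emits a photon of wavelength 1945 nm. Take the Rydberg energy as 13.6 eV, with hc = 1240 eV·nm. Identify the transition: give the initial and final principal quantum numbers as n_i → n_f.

n_i = 8, n_f = 4

The photon energy is ΔE = hc/λ = 1240 / 1945 = 0.6375 eV.
With Z = 1, ΔE = 13.60 × (1/n_f² − 1/n_i²), so 1/n_f² − 1/n_i² = 0.04688.
Trying n_f = 4 gives 1/n_i² = 0.01562, i.e. n_i ≈ 8; this pair matches.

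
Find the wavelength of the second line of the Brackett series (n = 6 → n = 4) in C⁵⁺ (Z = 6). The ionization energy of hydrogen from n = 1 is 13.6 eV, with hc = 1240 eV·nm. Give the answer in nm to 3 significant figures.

The Brackett series terminates on n_f = 4; the second line has n_i = 4+2 = 6.
ΔE = 489.6 × (1/4² − 1/6²) = 17.00 eV.
λ = 1240 / 17.00 = 72.9 nm.

72.9 nm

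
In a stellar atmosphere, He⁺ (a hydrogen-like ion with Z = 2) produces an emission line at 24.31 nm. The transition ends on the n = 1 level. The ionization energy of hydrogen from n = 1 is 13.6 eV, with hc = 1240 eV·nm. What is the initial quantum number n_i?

The photon energy is ΔE = hc/λ = 1240 / 24.31 = 51.01 eV.
With Z = 2, ΔE = 54.40 × (1/n_f² − 1/n_i²), so 1/n_f² − 1/n_i² = 0.9376.
With n_f = 1: 1/n_i² = 1/1 − 0.9376 = 0.06236, so n_i ≈ 4.00.

n_i = 4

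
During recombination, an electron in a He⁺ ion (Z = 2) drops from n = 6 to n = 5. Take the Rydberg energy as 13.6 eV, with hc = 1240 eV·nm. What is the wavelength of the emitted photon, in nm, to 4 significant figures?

1865 nm

For Z = 2 the level energies scale as Z², so the effective Rydberg energy is 13.6 × 4 = 54.40 eV.
ΔE = 54.40 × (1/5² − 1/6²) = 54.40 × 0.01222 = 0.6649 eV.
λ = hc/ΔE = 1240 / 0.6649 = 1865 nm.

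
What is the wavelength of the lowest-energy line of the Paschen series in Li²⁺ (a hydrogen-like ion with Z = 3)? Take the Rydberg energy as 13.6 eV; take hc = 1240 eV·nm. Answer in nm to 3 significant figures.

The Paschen series terminates on n_f = 3; the first line has n_i = 3+1 = 4.
ΔE = 122.4 × (1/3² − 1/4²) = 5.950 eV.
λ = 1240 / 5.950 = 208 nm.

208 nm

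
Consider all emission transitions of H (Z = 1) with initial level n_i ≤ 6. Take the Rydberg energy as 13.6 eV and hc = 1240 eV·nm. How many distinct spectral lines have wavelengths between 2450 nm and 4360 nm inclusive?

Enumerate all n_i → n_f pairs with 1 ≤ n_f < n_i ≤ 6 and compute λ = 1240 / [13.6·1·(1/n_f² − 1/n_i²)].
Lines falling in [2450, 4360] nm: 6→4 (2626 nm), 5→4 (4052 nm).

2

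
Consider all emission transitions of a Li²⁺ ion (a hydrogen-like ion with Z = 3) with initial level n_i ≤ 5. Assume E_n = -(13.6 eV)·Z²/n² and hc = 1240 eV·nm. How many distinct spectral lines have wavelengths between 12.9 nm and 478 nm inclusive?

Enumerate all n_i → n_f pairs with 1 ≤ n_f < n_i ≤ 5 and compute λ = 1240 / [13.6·9·(1/n_f² − 1/n_i²)].
Lines falling in [12.9, 478] nm: 2→1 (13.51 nm), 5→2 (48.24 nm), 4→2 (54.03 nm), 3→2 (72.94 nm), 5→3 (142.5 nm), 4→3 (208.4 nm), 5→4 (450.3 nm).

7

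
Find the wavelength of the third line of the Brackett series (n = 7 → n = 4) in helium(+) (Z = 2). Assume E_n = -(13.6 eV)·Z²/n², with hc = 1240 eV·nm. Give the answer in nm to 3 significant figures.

542 nm

The Brackett series terminates on n_f = 4; the third line has n_i = 4+3 = 7.
ΔE = 54.40 × (1/4² − 1/7²) = 2.290 eV.
λ = 1240 / 2.290 = 542 nm.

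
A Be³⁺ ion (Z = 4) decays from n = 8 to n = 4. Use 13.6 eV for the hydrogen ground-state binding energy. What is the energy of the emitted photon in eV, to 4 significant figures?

The Bohr energies scale as Z², so for Z = 4: E_n = −217.6/n² eV.
E_8 = −217.6/64 = −3.400 eV and E_4 = −217.6/16 = −13.60 eV.
The photon energy is |E_8 − E_4| = 10.20 eV.

10.20 eV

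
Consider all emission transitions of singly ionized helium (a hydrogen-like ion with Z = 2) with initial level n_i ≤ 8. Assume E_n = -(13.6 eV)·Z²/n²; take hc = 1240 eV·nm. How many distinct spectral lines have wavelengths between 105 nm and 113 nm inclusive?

Enumerate all n_i → n_f pairs with 1 ≤ n_f < n_i ≤ 8 and compute λ = 1240 / [13.6·4·(1/n_f² − 1/n_i²)].
Lines falling in [105, 113] nm: 5→2 (108.5 nm).

1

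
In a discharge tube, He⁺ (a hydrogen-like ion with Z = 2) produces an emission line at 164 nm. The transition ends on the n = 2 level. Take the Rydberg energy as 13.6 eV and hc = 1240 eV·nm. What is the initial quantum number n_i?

n_i = 3

The photon energy is ΔE = hc/λ = 1240 / 164 = 7.561 eV.
With Z = 2, ΔE = 54.40 × (1/n_f² − 1/n_i²), so 1/n_f² − 1/n_i² = 0.1390.
With n_f = 2: 1/n_i² = 1/4 − 0.1390 = 0.1110, so n_i ≈ 3.00.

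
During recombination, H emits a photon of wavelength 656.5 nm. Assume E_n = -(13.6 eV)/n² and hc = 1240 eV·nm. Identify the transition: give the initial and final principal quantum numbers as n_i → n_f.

The photon energy is ΔE = hc/λ = 1240 / 656.5 = 1.889 eV.
With Z = 1, ΔE = 13.60 × (1/n_f² − 1/n_i²), so 1/n_f² − 1/n_i² = 0.1389.
Trying n_f = 2 gives 1/n_i² = 0.1111, i.e. n_i ≈ 3; this pair matches.

n_i = 3, n_f = 2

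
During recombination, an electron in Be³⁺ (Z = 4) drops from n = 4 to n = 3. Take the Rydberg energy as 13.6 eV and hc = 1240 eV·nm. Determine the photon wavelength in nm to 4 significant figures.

For Z = 4 the level energies scale as Z², so the effective Rydberg energy is 13.6 × 16 = 217.6 eV.
ΔE = 217.6 × (1/3² − 1/4²) = 217.6 × 0.04861 = 10.58 eV.
λ = hc/ΔE = 1240 / 10.58 = 117.2 nm.

117.2 nm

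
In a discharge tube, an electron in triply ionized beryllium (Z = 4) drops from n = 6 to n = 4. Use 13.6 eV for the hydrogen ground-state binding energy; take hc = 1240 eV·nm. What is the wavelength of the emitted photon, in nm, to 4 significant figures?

164.1 nm

For Z = 4 the level energies scale as Z², so the effective Rydberg energy is 13.6 × 16 = 217.6 eV.
ΔE = 217.6 × (1/4² − 1/6²) = 217.6 × 0.03472 = 7.556 eV.
λ = hc/ΔE = 1240 / 7.556 = 164.1 nm.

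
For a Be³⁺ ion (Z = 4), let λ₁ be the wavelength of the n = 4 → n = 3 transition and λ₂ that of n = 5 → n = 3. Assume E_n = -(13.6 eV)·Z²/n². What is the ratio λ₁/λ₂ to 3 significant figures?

λ ∝ 1/ΔE ∝ 1/(1/n_f² − 1/n_i²), and the Z² and hc factors cancel in the ratio.
λ₁/λ₂ = (1/3² − 1/5²)/(1/3² − 1/4²) = 0.07111/0.04861 = 1.46.

1.46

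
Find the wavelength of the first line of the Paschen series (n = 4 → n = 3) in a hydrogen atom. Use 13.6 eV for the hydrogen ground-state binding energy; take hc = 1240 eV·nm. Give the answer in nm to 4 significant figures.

1876 nm

The Paschen series terminates on n_f = 3; the first line has n_i = 3+1 = 4.
ΔE = 13.60 × (1/3² − 1/4²) = 0.6611 eV.
λ = 1240 / 0.6611 = 1876 nm.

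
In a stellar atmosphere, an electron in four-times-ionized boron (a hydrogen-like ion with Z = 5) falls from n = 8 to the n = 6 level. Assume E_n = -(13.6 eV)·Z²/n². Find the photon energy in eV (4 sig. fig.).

4.132 eV

The Bohr energies scale as Z², so for Z = 5: E_n = −340.0/n² eV.
E_8 = −340.0/64 = −5.313 eV and E_6 = −340.0/36 = −9.444 eV.
The photon energy is |E_8 − E_6| = 4.132 eV.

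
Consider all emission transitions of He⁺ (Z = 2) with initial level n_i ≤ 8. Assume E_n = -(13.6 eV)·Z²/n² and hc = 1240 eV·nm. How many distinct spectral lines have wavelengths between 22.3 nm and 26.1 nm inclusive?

6

Enumerate all n_i → n_f pairs with 1 ≤ n_f < n_i ≤ 8 and compute λ = 1240 / [13.6·4·(1/n_f² − 1/n_i²)].
Lines falling in [22.3, 26.1] nm: 8→1 (23.16 nm), 7→1 (23.27 nm), 6→1 (23.45 nm), 5→1 (23.74 nm), 4→1 (24.31 nm), 3→1 (25.64 nm).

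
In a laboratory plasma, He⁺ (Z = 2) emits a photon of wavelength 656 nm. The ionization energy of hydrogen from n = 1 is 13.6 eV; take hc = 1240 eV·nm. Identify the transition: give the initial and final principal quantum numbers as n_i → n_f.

The photon energy is ΔE = hc/λ = 1240 / 656 = 1.890 eV.
With Z = 2, ΔE = 54.40 × (1/n_f² − 1/n_i²), so 1/n_f² − 1/n_i² = 0.03475.
Trying n_f = 4 gives 1/n_i² = 0.02775, i.e. n_i ≈ 6; this pair matches.

n_i = 6, n_f = 4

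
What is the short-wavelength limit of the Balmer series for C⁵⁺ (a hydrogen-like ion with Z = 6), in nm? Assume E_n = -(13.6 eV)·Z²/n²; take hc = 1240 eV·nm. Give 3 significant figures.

The Balmer series has lower level n_f = 2; the series limit corresponds to n_i → ∞.
ΔE_max = 13.6 × 36 / 2² = 122.4 eV.
λ_min = 1240 / 122.4 = 10.1 nm.

10.1 nm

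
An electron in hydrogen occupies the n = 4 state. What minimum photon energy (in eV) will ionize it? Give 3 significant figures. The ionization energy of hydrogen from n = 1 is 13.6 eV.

0.850 eV

E_4 = −13.60/16 = −0.850 eV, so ionization (to E = 0) requires 0.850 eV.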